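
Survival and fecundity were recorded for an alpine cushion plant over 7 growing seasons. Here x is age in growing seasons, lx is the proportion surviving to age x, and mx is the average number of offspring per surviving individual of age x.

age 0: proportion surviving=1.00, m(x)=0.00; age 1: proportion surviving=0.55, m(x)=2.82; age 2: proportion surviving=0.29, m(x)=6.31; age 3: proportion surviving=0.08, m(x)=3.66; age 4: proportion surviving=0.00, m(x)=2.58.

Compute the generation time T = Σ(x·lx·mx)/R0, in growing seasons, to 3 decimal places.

1.658

lx·mx: 0, 1.551, 1.8299, 0.2928, 0 → R0 = 3.6737
x·lx·mx: 0, 1.551, 3.6598, 0.8784, 0 → Σ = 6.0892
T = 6.0892 / 3.6737 = 1.657512… → 1.658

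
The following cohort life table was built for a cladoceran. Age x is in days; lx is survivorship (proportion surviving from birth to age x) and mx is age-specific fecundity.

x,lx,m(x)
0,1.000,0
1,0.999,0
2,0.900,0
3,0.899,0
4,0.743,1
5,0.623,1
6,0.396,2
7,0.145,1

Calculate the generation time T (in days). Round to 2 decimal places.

5.15

lx·mx: 0, 0, 0, 0, 0.743, 0.623, 0.792, 0.145 → R0 = 2.303
x·lx·mx: 0, 0, 0, 0, 2.972, 3.115, 4.752, 1.015 → Σ = 11.854
T = 11.854 / 2.303 = 5.147199… → 5.15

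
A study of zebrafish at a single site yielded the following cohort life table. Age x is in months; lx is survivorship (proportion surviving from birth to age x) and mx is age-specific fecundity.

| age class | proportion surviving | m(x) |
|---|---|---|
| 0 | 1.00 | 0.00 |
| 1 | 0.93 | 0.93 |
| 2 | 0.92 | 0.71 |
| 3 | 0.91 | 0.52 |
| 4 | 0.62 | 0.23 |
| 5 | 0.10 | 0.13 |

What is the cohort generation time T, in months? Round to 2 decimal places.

lx·mx: 0, 0.8649, 0.6532, 0.4732, 0.1426, 0.013 → R0 = 2.1469
x·lx·mx: 0, 0.8649, 1.3064, 1.4196, 0.5704, 0.065 → Σ = 4.2263
T = 4.2263 / 2.1469 = 1.968559… → 1.97

1.97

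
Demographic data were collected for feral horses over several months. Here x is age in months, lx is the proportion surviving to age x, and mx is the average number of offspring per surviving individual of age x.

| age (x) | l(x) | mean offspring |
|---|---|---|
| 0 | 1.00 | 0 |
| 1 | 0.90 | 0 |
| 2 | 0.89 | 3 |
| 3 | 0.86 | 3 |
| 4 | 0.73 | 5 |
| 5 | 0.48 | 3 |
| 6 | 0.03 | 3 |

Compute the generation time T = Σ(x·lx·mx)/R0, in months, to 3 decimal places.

3.396

lx·mx: 0, 0, 2.67, 2.58, 3.65, 1.44, 0.09 → R0 = 10.43
x·lx·mx: 0, 0, 5.34, 7.74, 14.6, 7.2, 0.54 → Σ = 35.42
T = 35.42 / 10.43 = 3.395973… → 3.396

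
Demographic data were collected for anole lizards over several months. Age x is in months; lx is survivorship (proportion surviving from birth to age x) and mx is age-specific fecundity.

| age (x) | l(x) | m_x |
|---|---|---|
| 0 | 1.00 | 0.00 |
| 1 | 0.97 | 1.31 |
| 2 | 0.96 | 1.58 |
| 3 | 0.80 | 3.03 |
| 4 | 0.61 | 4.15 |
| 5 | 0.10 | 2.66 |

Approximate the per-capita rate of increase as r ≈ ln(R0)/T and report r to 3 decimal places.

R0 = Σ lx·mx = 0 + 1.2707 + 1.5168 + 2.424 + 2.5315 + 0.266 = 8.009
Σ x·lx·mx = 23.0323; T = 23.0323/8.009 = 2.8758…
r ≈ ln(R0)/T = ln(8.009)/2.8758… = 0.72347… → 0.723

0.723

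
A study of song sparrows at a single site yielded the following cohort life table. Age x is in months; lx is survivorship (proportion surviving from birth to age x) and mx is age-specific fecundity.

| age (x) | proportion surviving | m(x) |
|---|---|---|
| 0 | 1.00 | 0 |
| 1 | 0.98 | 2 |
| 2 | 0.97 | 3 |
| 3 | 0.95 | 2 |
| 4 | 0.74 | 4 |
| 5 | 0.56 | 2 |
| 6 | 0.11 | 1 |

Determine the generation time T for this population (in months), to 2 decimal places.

2.88

lx·mx: 0, 1.96, 2.91, 1.9, 2.96, 1.12, 0.11 → R0 = 10.96
x·lx·mx: 0, 1.96, 5.82, 5.7, 11.84, 5.6, 0.66 → Σ = 31.58
T = 31.58 / 10.96 = 2.881387… → 2.88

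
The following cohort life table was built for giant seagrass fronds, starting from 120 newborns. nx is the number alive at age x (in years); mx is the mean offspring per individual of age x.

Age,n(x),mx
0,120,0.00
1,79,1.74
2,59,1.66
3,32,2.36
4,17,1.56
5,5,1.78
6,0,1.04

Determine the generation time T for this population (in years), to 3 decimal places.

2.051

lx = nx/n0 = nx/120: 1, 0.65833…, 0.49167…, 0.26667…, 0.14167…, 0.04167…, 0
lx·mx: 0, 1.1455…, 0.816167…, 0.629333…, 0.221…, 0.074167…, 0 → R0 = 2.886167…
x·lx·mx: 0, 1.1455…, 1.632333…, 1.888…, 0.884…, 0.370833…, 0 → Σ = 5.920667…
T = 5.920667… / 2.886167… = 2.051395… → 2.051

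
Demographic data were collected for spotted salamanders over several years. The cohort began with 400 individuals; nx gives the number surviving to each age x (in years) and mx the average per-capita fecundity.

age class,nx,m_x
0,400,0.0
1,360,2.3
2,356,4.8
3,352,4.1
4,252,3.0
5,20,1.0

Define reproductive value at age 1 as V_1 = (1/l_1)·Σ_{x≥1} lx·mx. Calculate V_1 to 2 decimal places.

lx = nx/n0 = nx/400: 1, 0.9, 0.89, 0.88, 0.63, 0.05
lx·mx for x ≥ 1: 2.07, 4.272, 3.608, 1.89, 0.05 → sum = 11.89
V_1 = 11.89 / l_1 = 11.89 / 0.9 = 13.211111… → 13.21

13.21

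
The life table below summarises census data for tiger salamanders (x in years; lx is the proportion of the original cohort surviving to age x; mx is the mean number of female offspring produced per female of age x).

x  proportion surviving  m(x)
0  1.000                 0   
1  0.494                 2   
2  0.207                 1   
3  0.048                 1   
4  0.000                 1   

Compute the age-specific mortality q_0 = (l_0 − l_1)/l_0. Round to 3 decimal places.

q_0 = (l_0 − l_1) / l_0 = (1 − 0.494) / 1
     = 0.506 / 1 = 0.506 → 0.506

0.506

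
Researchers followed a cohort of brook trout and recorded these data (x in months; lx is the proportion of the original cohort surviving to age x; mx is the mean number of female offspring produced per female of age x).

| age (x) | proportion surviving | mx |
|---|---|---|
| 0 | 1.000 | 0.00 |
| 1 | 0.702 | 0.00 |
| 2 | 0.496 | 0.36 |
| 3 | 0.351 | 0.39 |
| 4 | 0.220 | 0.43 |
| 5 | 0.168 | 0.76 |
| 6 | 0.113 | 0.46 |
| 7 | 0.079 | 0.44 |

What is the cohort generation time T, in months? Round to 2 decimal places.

3.75

lx·mx: 0, 0, 0.17856, 0.13689, 0.0946, 0.12768, 0.05198, 0.03476 → R0 = 0.62447
x·lx·mx: 0, 0, 0.35712, 0.41067, 0.3784, 0.6384, 0.31188, 0.24332 → Σ = 2.33979
T = 2.33979 / 0.62447 = 3.746841… → 3.75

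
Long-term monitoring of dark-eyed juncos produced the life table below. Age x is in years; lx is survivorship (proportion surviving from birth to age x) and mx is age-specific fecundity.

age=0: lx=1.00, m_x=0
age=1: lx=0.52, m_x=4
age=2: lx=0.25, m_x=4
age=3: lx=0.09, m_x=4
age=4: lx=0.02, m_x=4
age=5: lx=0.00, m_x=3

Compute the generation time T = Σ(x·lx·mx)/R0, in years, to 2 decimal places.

lx·mx: 0, 2.08, 1, 0.36, 0.08, 0 → R0 = 3.52
x·lx·mx: 0, 2.08, 2, 1.08, 0.32, 0 → Σ = 5.48
T = 5.48 / 3.52 = 1.556818… → 1.56

1.56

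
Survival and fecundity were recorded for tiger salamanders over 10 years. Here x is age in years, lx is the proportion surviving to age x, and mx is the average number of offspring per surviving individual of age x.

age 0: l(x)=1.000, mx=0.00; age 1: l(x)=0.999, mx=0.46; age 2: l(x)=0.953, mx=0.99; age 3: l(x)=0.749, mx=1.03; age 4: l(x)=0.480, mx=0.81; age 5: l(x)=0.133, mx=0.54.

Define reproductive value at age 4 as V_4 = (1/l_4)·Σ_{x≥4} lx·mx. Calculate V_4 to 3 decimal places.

0.960

lx·mx for x ≥ 4: 0.3888, 0.07182 → sum = 0.46062
V_4 = 0.46062 / l_4 = 0.46062 / 0.48 = 0.959625 → 0.960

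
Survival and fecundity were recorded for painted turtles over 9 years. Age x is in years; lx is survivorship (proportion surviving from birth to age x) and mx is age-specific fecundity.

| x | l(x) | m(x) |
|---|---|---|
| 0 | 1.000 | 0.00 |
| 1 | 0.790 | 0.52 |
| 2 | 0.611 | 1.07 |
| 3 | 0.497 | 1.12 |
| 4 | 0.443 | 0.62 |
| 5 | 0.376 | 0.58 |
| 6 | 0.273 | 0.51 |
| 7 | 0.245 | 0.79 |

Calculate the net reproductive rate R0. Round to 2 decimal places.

lx·mx by age: 0, 0.4108, 0.65377, 0.55664, 0.27466, 0.21808, 0.13923, 0.19355
R0 = Σ lx·mx = 2.44673 → 2.45

2.45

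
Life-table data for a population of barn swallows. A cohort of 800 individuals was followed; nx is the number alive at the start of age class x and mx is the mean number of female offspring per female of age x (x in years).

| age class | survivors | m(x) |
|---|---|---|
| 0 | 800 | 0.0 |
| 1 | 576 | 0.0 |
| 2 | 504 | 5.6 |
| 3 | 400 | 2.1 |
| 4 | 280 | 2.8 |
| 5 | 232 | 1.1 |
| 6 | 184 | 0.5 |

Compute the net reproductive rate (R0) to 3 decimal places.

5.992

lx = nx/n0 = nx/800: 1, 0.72, 0.63, 0.5, 0.35, 0.29, 0.23
lx·mx by age: 0, 0, 3.528, 1.05, 0.98, 0.319, 0.115
R0 = Σ lx·mx = 5.992 → 5.992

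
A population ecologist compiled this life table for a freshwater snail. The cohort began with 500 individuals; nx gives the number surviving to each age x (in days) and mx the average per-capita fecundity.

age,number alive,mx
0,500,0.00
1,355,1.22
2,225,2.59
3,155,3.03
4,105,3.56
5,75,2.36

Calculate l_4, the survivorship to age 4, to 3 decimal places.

0.210

l_4 = n_4/n_0 = 105/500 = 0.21 → 0.210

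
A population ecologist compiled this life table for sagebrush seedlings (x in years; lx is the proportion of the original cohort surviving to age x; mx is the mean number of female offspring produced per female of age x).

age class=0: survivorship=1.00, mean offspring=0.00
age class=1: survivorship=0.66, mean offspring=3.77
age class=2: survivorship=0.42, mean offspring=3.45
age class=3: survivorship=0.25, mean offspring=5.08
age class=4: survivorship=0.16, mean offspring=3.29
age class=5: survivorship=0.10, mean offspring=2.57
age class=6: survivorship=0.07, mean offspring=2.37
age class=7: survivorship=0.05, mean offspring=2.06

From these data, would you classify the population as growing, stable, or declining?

R0 = Σ lx·mx = 0 + 2.4882 + 1.449 + 1.27 + 0.5264 + 0.257 + 0.1659 + 0.103 = 6.2595
R0 > 1, so the population is growing.

growing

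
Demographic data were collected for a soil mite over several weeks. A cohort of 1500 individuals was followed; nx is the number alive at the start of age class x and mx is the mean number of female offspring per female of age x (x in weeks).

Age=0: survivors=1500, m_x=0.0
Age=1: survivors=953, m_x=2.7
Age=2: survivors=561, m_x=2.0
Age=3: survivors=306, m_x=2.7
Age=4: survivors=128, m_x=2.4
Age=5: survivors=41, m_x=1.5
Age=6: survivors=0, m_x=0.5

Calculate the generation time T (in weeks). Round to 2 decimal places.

lx = nx/n0 = nx/1500: 1, 0.63533…, 0.374, 0.204, 0.08533…, 0.02733…, 0
lx·mx: 0, 1.7154…, 0.748, 0.5508, 0.2048…, 0.041…, 0 → R0 = 3.26…
x·lx·mx: 0, 1.7154…, 1.496, 1.6524, 0.8192…, 0.205…, 0 → Σ = 5.888…
T = 5.888… / 3.26… = 1.806135… → 1.81

1.81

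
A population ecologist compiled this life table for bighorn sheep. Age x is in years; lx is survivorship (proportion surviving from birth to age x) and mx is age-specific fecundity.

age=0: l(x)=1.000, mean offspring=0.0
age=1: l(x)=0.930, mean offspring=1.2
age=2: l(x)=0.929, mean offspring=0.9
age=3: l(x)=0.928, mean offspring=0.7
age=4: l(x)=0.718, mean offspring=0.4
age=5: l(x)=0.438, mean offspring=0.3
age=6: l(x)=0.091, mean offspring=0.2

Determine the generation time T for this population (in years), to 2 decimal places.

lx·mx: 0, 1.116, 0.8361, 0.6496, 0.2872, 0.1314, 0.0182 → R0 = 3.0385
x·lx·mx: 0, 1.116, 1.6722, 1.9488, 1.1488, 0.657, 0.1092 → Σ = 6.652
T = 6.652 / 3.0385 = 2.189238… → 2.19

2.19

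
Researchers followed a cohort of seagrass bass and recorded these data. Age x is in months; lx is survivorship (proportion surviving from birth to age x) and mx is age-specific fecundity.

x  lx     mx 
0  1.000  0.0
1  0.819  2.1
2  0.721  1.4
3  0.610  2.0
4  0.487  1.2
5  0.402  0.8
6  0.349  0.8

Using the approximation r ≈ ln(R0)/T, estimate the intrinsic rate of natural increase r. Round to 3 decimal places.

0.645

R0 = Σ lx·mx = 0 + 1.7199 + 1.0094 + 1.22 + 0.5844 + 0.3216 + 0.2792 = 5.1345
Σ x·lx·mx = 13.0195; T = 13.0195/5.1345 = 2.53569…
r ≈ ln(R0)/T = ln(5.1345)/2.53569… = 0.64518… → 0.645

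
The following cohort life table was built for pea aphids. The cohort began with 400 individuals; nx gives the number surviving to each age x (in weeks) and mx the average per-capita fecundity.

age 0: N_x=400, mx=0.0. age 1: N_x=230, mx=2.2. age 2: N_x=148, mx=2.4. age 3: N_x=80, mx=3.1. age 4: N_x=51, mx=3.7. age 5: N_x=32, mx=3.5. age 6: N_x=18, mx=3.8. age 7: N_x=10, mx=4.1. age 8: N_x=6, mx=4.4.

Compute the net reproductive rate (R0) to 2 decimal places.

lx = nx/n0 = nx/400: 1, 0.575, 0.37, 0.2, 0.1275, 0.08, 0.045, 0.025, 0.015
lx·mx by age: 0, 1.265, 0.888, 0.62, 0.47175, 0.28, 0.171, 0.1025, 0.066
R0 = Σ lx·mx = 3.86425 → 3.86

3.86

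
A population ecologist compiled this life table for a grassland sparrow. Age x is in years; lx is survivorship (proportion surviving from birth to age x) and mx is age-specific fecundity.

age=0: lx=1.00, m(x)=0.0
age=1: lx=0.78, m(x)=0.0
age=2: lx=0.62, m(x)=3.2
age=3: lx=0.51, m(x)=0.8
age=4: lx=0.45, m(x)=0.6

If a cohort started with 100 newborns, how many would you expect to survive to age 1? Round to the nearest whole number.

Expected survivors = N0 · l_1 = 100 × 0.78 = 78 → 78

78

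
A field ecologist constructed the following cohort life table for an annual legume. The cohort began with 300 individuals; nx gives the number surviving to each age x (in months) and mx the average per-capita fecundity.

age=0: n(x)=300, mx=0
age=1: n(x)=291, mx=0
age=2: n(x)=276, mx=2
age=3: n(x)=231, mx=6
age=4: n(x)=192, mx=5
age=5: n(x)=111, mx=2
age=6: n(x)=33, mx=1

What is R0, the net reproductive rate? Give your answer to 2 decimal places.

lx = nx/n0 = nx/300: 1, 0.97, 0.92, 0.77, 0.64, 0.37, 0.11
lx·mx by age: 0, 0, 1.84, 4.62, 3.2, 0.74, 0.11
R0 = Σ lx·mx = 10.51 → 10.51

10.51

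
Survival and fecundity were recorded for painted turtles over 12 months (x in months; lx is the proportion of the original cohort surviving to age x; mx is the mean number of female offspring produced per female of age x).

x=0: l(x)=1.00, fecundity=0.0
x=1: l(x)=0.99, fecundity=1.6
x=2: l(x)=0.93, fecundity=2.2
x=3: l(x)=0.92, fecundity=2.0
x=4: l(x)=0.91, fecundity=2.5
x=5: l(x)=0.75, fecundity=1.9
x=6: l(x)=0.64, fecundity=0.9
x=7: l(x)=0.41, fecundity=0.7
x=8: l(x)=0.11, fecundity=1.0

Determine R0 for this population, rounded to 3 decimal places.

10.143

lx·mx by age: 0, 1.584, 2.046, 1.84, 2.275, 1.425, 0.576, 0.287, 0.11
R0 = Σ lx·mx = 10.143 → 10.143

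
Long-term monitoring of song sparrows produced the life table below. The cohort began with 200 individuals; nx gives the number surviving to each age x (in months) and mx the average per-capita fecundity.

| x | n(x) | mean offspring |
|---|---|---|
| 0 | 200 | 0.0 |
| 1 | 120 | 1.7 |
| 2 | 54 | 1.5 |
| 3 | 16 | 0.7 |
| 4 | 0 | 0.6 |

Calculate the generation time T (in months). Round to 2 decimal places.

lx = nx/n0 = nx/200: 1, 0.6, 0.27, 0.08, 0
lx·mx: 0, 1.02, 0.405, 0.056, 0 → R0 = 1.481
x·lx·mx: 0, 1.02, 0.81, 0.168, 0 → Σ = 1.998
T = 1.998 / 1.481 = 1.349088… → 1.35

1.35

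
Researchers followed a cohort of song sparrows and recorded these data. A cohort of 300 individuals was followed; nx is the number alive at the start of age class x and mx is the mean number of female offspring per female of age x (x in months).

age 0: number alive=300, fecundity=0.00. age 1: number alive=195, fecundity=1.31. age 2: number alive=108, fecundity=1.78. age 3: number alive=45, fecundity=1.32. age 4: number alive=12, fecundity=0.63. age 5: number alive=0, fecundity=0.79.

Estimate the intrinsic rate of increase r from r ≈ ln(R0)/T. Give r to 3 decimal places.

0.327

lx = nx/n0 = nx/300: 1, 0.65, 0.36, 0.15, 0.04, 0
R0 = Σ lx·mx = 0 + 0.8515 + 0.6408 + 0.198 + 0.0252 + 0 = 1.7155
Σ x·lx·mx = 2.8279; T = 2.8279/1.7155 = 1.64844…
r ≈ ln(R0)/T = ln(1.7155)/1.64844… = 0.3274… → 0.327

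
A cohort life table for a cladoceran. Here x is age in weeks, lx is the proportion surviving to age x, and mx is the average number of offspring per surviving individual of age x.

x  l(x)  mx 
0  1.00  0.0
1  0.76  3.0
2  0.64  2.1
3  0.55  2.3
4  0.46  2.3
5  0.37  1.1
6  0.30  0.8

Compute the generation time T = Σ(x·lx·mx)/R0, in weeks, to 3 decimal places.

lx·mx: 0, 2.28, 1.344, 1.265, 1.058, 0.407, 0.24 → R0 = 6.594
x·lx·mx: 0, 2.28, 2.688, 3.795, 4.232, 2.035, 1.44 → Σ = 16.47
T = 16.47 / 6.594 = 2.497725… → 2.498

2.498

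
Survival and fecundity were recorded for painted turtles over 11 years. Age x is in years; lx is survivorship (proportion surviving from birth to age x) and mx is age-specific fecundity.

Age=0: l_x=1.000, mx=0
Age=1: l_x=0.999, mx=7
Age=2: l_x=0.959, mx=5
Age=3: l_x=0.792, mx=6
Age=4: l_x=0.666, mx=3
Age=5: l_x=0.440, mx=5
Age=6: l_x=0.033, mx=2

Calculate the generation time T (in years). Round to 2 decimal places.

2.41

lx·mx: 0, 6.993, 4.795, 4.752, 1.998, 2.2, 0.066 → R0 = 20.804
x·lx·mx: 0, 6.993, 9.59, 14.256, 7.992, 11, 0.396 → Σ = 50.227
T = 50.227 / 20.804 = 2.414295… → 2.41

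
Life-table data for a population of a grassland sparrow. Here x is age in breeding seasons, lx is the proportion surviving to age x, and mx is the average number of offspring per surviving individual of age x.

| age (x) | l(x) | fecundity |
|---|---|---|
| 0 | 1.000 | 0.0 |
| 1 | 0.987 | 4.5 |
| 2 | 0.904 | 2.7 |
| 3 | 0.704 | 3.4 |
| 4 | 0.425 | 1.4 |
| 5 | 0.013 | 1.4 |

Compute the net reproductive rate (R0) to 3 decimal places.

lx·mx by age: 0, 4.4415, 2.4408, 2.3936, 0.595, 0.0182
R0 = Σ lx·mx = 9.8891 → 9.889

9.889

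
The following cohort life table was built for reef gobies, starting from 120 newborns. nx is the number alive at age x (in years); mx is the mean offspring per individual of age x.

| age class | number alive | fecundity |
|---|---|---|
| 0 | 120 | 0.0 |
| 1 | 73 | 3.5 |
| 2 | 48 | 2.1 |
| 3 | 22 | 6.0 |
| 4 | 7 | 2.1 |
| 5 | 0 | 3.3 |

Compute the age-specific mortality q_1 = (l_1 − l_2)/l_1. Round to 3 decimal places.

lx = nx/n0 = nx/120: 1, 0.60833…, 0.4, 0.18333…, 0.05833…, 0
q_1 = (l_1 − l_2) / l_1 = (0.608333… − 0.4) / 0.608333…
     = 0.208333… / 0.608333… = 0.342466… → 0.342

0.342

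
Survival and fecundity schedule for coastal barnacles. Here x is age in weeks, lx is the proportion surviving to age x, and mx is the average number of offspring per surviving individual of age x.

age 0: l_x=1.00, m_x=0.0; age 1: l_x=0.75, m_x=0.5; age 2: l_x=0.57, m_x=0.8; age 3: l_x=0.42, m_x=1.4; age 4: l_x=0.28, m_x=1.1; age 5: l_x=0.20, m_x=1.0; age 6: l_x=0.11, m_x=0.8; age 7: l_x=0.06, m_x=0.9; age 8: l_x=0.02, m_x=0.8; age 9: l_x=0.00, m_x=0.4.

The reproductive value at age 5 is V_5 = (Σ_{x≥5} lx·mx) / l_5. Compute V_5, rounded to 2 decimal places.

1.79

lx·mx for x ≥ 5: 0.2, 0.088, 0.054, 0.016, 0 → sum = 0.358
V_5 = 0.358 / l_5 = 0.358 / 0.2 = 1.79 → 1.79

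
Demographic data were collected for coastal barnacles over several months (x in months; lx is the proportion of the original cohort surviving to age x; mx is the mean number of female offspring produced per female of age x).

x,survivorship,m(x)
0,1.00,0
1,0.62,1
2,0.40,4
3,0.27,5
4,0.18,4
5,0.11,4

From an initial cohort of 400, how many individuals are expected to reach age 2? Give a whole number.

160

Expected survivors = N0 · l_2 = 400 × 0.40 = 160 → 160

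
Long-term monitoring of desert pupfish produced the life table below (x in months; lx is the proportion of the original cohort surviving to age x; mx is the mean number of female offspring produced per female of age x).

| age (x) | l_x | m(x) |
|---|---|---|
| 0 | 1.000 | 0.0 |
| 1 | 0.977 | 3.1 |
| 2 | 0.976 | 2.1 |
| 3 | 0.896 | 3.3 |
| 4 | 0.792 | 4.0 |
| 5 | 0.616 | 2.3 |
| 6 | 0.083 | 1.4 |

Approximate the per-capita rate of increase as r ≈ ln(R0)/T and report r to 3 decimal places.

R0 = Σ lx·mx = 0 + 3.0287 + 2.0496 + 2.9568 + 3.168 + 1.4168 + 0.1162 = 12.7361
Σ x·lx·mx = 36.4515; T = 36.4515/12.7361 = 2.86206…
r ≈ ln(R0)/T = ln(12.7361)/2.86206… = 0.88902… → 0.889

0.889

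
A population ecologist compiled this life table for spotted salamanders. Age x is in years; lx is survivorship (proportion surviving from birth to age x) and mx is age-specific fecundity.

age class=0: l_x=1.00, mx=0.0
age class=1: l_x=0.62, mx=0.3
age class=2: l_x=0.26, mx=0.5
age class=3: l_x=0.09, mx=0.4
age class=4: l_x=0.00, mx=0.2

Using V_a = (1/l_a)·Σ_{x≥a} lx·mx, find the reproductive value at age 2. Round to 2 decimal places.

0.64

lx·mx for x ≥ 2: 0.13, 0.036, 0 → sum = 0.166
V_2 = 0.166 / l_2 = 0.166 / 0.26 = 0.638462… → 0.64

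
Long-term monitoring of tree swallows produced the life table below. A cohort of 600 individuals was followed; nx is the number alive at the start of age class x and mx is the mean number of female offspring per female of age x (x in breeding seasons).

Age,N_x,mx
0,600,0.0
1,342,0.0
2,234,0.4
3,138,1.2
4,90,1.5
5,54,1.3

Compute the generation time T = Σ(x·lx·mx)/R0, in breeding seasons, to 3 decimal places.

3.391

lx = nx/n0 = nx/600: 1, 0.57, 0.39, 0.23, 0.15, 0.09
lx·mx: 0, 0, 0.156, 0.276, 0.225, 0.117 → R0 = 0.774
x·lx·mx: 0, 0, 0.312, 0.828, 0.9, 0.585 → Σ = 2.625
T = 2.625 / 0.774 = 3.391473… → 3.391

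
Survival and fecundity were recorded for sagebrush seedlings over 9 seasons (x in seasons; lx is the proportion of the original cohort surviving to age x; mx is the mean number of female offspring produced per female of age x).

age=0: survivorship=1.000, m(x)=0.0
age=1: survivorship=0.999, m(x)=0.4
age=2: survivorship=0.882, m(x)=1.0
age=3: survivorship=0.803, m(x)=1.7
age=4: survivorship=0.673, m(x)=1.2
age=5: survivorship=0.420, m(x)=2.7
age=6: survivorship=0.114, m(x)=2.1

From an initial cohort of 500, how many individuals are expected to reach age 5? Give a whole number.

Expected survivors = N0 · l_5 = 500 × 0.420 = 210 → 210

210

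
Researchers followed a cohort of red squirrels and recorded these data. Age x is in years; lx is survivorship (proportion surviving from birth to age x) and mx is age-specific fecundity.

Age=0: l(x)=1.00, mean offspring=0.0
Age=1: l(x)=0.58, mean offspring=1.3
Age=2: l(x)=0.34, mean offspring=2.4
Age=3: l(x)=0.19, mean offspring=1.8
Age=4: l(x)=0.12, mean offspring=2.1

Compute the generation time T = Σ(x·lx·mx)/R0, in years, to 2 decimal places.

lx·mx: 0, 0.754, 0.816, 0.342, 0.252 → R0 = 2.164
x·lx·mx: 0, 0.754, 1.632, 1.026, 1.008 → Σ = 4.42
T = 4.42 / 2.164 = 2.042514… → 2.04

2.04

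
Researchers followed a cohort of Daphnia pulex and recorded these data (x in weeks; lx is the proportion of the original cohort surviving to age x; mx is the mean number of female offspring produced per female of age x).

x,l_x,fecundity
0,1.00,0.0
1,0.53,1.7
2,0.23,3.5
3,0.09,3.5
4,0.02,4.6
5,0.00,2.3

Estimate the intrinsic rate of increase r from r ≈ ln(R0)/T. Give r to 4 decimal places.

0.4134

R0 = Σ lx·mx = 0 + 0.901 + 0.805 + 0.315 + 0.092 + 0 = 2.113
Σ x·lx·mx = 3.824; T = 3.824/2.113 = 1.80975…
r ≈ ln(R0)/T = ln(2.113)/1.80975… = 0.413377… → 0.4134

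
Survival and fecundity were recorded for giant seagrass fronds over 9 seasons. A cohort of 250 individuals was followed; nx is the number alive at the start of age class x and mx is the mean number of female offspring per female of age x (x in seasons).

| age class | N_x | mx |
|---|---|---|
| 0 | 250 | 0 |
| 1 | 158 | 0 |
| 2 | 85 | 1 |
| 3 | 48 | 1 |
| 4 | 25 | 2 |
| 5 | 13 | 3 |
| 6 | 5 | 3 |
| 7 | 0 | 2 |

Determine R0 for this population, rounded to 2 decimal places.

lx = nx/n0 = nx/250: 1, 0.632, 0.34, 0.192, 0.1, 0.052, 0.02, 0
lx·mx by age: 0, 0, 0.34, 0.192, 0.2, 0.156, 0.06, 0
R0 = Σ lx·mx = 0.948 → 0.95

0.95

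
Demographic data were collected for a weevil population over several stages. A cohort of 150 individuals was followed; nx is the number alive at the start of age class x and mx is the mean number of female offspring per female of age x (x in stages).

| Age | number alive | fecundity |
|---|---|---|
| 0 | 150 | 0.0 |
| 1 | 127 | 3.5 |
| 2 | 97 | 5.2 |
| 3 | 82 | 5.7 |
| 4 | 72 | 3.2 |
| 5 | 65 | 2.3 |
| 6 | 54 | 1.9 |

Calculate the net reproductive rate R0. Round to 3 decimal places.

12.659

lx = nx/n0 = nx/150: 1, 0.84667…, 0.64667…, 0.54667…, 0.48, 0.43333…, 0.36
lx·mx by age: 0, 2.963333…, 3.362667…, 3.116…, 1.536, 0.996667…, 0.684
R0 = Σ lx·mx = 12.658667… → 12.659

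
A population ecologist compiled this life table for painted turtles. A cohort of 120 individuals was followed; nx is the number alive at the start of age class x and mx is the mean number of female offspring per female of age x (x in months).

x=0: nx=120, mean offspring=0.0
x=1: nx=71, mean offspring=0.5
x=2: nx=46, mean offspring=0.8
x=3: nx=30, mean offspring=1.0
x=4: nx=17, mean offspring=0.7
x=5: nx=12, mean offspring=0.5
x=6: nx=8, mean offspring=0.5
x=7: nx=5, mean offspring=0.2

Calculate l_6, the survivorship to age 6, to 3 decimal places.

0.067

l_6 = n_6/n_0 = 8/120 = 0.066667… → 0.067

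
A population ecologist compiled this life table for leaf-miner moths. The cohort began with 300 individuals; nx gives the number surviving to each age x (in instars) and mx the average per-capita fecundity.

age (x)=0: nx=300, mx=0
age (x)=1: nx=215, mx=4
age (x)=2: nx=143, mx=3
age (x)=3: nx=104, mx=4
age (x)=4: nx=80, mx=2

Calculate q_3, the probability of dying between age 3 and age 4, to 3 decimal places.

lx = nx/n0 = nx/300: 1, 0.71667…, 0.47667…, 0.34667…, 0.26667…
q_3 = (l_3 − l_4) / l_3 = (0.346667… − 0.266667…) / 0.346667…
     = 0.08… / 0.346667… = 0.230769… → 0.231

0.231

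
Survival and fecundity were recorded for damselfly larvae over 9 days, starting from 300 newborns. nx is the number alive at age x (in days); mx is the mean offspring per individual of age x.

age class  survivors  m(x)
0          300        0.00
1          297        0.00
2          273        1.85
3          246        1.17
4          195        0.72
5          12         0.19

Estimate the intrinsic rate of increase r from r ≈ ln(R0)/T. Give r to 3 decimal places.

lx = nx/n0 = nx/300: 1, 0.99, 0.91, 0.82, 0.65, 0.04
R0 = Σ lx·mx = 0 + 0 + 1.6835 + 0.9594 + 0.468 + 0.0076 = 3.1185
Σ x·lx·mx = 8.1552; T = 8.1552/3.1185 = 2.6151…
r ≈ ln(R0)/T = ln(3.1185)/2.6151… = 0.43492… → 0.435

0.435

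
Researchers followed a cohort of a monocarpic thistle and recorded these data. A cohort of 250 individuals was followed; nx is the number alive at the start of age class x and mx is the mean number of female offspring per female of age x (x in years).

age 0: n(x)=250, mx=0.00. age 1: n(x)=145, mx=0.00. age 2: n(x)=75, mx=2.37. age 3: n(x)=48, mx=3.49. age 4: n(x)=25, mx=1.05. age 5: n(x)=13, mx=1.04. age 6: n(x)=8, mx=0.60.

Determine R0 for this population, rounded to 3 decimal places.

lx = nx/n0 = nx/250: 1, 0.58, 0.3, 0.192, 0.1, 0.052, 0.032
lx·mx by age: 0, 0, 0.711, 0.67008, 0.105, 0.05408, 0.0192
R0 = Σ lx·mx = 1.55936 → 1.559

1.559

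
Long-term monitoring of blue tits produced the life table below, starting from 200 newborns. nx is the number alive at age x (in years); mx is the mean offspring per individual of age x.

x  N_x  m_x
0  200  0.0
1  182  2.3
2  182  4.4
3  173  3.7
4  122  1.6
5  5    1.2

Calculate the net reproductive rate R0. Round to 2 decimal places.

lx = nx/n0 = nx/200: 1, 0.91, 0.91, 0.865, 0.61, 0.025
lx·mx by age: 0, 2.093, 4.004, 3.2005, 0.976, 0.03
R0 = Σ lx·mx = 10.3035 → 10.30

10.30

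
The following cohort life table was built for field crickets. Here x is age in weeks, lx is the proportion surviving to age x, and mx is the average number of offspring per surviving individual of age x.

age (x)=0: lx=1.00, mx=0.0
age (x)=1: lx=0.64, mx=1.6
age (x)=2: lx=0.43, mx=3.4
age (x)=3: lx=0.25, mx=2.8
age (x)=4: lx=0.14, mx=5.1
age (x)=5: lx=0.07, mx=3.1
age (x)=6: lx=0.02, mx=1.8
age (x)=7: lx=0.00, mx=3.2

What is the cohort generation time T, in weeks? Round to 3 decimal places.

lx·mx: 0, 1.024, 1.462, 0.7, 0.714, 0.217, 0.036, 0 → R0 = 4.153
x·lx·mx: 0, 1.024, 2.924, 2.1, 2.856, 1.085, 0.216, 0 → Σ = 10.205
T = 10.205 / 4.153 = 2.45726… → 2.457

2.457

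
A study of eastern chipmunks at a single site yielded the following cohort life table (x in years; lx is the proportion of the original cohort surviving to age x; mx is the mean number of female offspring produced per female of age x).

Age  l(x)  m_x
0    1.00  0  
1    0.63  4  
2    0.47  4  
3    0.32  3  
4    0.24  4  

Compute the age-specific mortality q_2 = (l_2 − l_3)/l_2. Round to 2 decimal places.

0.32

q_2 = (l_2 − l_3) / l_2 = (0.47 − 0.32) / 0.47
     = 0.15 / 0.47 = 0.319149… → 0.32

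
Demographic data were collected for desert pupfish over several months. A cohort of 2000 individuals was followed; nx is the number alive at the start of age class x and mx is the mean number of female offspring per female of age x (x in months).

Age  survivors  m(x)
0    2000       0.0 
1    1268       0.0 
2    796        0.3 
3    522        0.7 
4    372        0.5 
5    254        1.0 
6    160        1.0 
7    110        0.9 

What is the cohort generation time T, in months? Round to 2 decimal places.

lx = nx/n0 = nx/2000: 1, 0.634, 0.398, 0.261, 0.186, 0.127, 0.08, 0.055
lx·mx: 0, 0, 0.1194, 0.1827, 0.093, 0.127, 0.08, 0.0495 → R0 = 0.6516
x·lx·mx: 0, 0, 0.2388, 0.5481, 0.372, 0.635, 0.48, 0.3465 → Σ = 2.6204
T = 2.6204 / 0.6516 = 4.021486… → 4.02

4.02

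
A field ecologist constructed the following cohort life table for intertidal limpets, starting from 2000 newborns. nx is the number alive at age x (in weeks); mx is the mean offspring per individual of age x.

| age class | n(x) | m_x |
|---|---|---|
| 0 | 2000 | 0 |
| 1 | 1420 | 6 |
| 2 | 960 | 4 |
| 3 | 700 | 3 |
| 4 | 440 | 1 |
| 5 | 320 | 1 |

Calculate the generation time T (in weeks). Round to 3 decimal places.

1.699

lx = nx/n0 = nx/2000: 1, 0.71, 0.48, 0.35, 0.22, 0.16
lx·mx: 0, 4.26, 1.92, 1.05, 0.22, 0.16 → R0 = 7.61
x·lx·mx: 0, 4.26, 3.84, 3.15, 0.88, 0.8 → Σ = 12.93
T = 12.93 / 7.61 = 1.69908… → 1.699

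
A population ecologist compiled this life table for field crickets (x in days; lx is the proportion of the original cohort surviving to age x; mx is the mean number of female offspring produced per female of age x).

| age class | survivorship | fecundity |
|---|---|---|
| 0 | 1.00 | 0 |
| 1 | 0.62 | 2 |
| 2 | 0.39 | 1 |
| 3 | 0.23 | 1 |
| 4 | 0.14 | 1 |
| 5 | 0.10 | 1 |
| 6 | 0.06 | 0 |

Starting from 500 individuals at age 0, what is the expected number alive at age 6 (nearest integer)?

30

Expected survivors = N0 · l_6 = 500 × 0.06 = 30 → 30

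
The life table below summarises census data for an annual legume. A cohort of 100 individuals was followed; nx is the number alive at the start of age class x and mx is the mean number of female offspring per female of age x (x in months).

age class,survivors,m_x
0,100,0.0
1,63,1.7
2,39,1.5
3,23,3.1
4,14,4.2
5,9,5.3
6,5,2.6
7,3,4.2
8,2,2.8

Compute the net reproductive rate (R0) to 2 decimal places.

lx = nx/n0 = nx/100: 1, 0.63, 0.39, 0.23, 0.14, 0.09, 0.05, 0.03, 0.02
lx·mx by age: 0, 1.071, 0.585, 0.713, 0.588, 0.477, 0.13, 0.126, 0.056
R0 = Σ lx·mx = 3.746 → 3.75

3.75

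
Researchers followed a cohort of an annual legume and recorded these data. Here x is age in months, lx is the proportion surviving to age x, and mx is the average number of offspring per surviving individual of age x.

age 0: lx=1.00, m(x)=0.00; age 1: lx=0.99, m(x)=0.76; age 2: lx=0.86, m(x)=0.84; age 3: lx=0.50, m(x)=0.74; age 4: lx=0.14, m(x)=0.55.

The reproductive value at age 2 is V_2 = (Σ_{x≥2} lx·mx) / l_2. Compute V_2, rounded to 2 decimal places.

1.36

lx·mx for x ≥ 2: 0.7224, 0.37, 0.077 → sum = 1.1694
V_2 = 1.1694 / l_2 = 1.1694 / 0.86 = 1.359767… → 1.36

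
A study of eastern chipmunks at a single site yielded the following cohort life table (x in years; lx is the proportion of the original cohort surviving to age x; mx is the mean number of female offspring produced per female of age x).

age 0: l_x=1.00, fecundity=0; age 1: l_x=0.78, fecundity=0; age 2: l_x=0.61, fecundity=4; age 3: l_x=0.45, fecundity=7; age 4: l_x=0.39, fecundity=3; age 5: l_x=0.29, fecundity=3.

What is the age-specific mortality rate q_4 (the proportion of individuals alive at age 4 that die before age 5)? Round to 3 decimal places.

0.256

q_4 = (l_4 − l_5) / l_4 = (0.39 − 0.29) / 0.39
     = 0.1 / 0.39 = 0.25641… → 0.256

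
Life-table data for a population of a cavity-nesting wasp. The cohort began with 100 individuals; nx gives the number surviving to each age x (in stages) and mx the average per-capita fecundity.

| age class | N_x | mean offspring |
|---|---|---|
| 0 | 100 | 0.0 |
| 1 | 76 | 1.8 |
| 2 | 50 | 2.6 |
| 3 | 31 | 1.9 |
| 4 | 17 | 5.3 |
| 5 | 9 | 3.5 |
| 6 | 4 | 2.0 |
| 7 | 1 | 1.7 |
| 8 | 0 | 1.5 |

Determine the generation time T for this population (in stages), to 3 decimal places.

2.519

lx = nx/n0 = nx/100: 1, 0.76, 0.5, 0.31, 0.17, 0.09, 0.04, 0.01, 0
lx·mx: 0, 1.368, 1.3, 0.589, 0.901, 0.315, 0.08, 0.017, 0 → R0 = 4.57
x·lx·mx: 0, 1.368, 2.6, 1.767, 3.604, 1.575, 0.48, 0.119, 0 → Σ = 11.513
T = 11.513 / 4.57 = 2.519256… → 2.519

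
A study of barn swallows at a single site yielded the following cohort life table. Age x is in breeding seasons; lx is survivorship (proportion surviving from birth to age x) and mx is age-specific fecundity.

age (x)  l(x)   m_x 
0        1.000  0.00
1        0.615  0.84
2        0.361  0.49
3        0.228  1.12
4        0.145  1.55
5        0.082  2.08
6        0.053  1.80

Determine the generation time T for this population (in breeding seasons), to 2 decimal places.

lx·mx: 0, 0.5166, 0.17689, 0.25536, 0.22475, 0.17056, 0.0954 → R0 = 1.43956
x·lx·mx: 0, 0.5166, 0.35378, 0.76608, 0.899, 0.8528, 0.5724 → Σ = 3.96066
T = 3.96066 / 1.43956 = 2.751299… → 2.75

2.75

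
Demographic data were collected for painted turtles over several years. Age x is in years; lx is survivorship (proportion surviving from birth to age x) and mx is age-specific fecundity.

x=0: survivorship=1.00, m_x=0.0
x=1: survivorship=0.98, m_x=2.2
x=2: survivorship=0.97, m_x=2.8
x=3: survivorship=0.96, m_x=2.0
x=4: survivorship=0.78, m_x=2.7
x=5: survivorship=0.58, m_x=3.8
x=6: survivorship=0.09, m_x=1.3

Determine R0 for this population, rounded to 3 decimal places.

lx·mx by age: 0, 2.156, 2.716, 1.92, 2.106, 2.204, 0.117
R0 = Σ lx·mx = 11.219 → 11.219

11.219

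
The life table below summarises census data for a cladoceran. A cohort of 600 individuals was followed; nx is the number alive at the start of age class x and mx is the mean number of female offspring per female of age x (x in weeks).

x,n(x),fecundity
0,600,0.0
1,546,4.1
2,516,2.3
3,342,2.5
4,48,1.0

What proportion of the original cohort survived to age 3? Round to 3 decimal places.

l_3 = n_3/n_0 = 342/600 = 0.57 → 0.570

0.570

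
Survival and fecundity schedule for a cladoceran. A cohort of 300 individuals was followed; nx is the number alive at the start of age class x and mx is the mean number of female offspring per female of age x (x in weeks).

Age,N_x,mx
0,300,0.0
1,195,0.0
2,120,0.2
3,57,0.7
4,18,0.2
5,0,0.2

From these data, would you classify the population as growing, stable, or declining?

declining

lx = nx/n0 = nx/300: 1, 0.65, 0.4, 0.19, 0.06, 0
R0 = Σ lx·mx = 0 + 0 + 0.08 + 0.133 + 0.012 + 0 = 0.225
R0 < 1, so the population is declining.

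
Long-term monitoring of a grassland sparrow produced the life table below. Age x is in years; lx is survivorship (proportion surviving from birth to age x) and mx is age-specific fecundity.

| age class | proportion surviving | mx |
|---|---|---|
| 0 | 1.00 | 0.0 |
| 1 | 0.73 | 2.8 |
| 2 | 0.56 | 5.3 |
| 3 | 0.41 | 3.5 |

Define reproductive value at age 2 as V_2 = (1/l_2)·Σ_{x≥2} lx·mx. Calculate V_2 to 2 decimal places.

7.86

lx·mx for x ≥ 2: 2.968, 1.435 → sum = 4.403
V_2 = 4.403 / l_2 = 4.403 / 0.56 = 7.8625 → 7.86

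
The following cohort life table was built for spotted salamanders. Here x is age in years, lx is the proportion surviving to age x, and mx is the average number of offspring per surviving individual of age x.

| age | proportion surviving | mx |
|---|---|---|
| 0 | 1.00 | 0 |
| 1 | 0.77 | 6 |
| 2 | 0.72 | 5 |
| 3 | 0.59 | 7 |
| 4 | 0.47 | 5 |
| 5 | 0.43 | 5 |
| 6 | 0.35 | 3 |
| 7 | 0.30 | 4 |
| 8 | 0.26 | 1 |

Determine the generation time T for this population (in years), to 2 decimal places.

lx·mx: 0, 4.62, 3.6, 4.13, 2.35, 2.15, 1.05, 1.2, 0.26 → R0 = 19.36
x·lx·mx: 0, 4.62, 7.2, 12.39, 9.4, 10.75, 6.3, 8.4, 2.08 → Σ = 61.14
T = 61.14 / 19.36 = 3.158058… → 3.16

3.16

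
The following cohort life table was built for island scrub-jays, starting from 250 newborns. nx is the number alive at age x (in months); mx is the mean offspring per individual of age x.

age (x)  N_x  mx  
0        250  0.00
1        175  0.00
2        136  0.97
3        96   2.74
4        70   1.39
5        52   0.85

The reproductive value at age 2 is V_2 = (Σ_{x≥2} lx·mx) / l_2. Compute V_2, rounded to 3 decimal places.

lx = nx/n0 = nx/250: 1, 0.7, 0.544, 0.384, 0.28, 0.208
lx·mx for x ≥ 2: 0.52768, 1.05216, 0.3892, 0.1768 → sum = 2.14584
V_2 = 2.14584 / l_2 = 2.14584 / 0.544 = 3.944559… → 3.945

3.945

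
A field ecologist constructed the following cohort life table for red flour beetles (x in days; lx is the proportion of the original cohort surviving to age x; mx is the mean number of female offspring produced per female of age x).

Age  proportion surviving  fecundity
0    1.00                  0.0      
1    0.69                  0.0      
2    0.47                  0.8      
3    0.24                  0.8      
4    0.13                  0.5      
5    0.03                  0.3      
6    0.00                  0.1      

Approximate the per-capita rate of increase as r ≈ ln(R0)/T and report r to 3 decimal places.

R0 = Σ lx·mx = 0 + 0 + 0.376 + 0.192 + 0.065 + 0.009 + 0 = 0.642
Σ x·lx·mx = 1.633; T = 1.633/0.642 = 2.54361…
r ≈ ln(R0)/T = ln(0.642)/2.54361… = -0.17423… → -0.174

-0.174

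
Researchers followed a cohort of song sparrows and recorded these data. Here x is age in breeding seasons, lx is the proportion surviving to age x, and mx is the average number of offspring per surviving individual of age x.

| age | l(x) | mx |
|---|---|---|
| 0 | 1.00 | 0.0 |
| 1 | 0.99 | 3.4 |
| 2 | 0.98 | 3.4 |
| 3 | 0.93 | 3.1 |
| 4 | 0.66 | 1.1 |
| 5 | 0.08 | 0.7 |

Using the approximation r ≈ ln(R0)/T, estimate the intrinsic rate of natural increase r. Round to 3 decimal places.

R0 = Σ lx·mx = 0 + 3.366 + 3.332 + 2.883 + 0.726 + 0.056 = 10.363
Σ x·lx·mx = 21.863; T = 21.863/10.363 = 2.10972…
r ≈ ln(R0)/T = ln(10.363)/2.10972… = 1.10832… → 1.108

1.108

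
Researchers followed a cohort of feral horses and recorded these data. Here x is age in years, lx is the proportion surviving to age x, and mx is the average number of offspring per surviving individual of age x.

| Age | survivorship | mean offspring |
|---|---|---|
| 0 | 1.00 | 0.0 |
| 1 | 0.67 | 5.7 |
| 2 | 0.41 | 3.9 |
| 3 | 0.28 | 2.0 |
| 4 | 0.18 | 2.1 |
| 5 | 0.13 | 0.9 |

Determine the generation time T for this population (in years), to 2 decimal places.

lx·mx: 0, 3.819, 1.599, 0.56, 0.378, 0.117 → R0 = 6.473
x·lx·mx: 0, 3.819, 3.198, 1.68, 1.512, 0.585 → Σ = 10.794
T = 10.794 / 6.473 = 1.667542… → 1.67

1.67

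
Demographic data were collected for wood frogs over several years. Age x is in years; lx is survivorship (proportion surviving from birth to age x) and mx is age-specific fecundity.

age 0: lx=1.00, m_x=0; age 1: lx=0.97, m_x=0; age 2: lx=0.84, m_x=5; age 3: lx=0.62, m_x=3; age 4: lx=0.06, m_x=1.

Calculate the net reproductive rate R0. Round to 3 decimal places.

6.120

lx·mx by age: 0, 0, 4.2, 1.86, 0.06
R0 = Σ lx·mx = 6.12 → 6.120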